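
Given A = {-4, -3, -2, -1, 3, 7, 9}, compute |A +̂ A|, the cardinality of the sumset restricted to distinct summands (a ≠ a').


Restricted sumset: A +̂ A = {a + a' : a ∈ A, a' ∈ A, a ≠ a'}.
Equivalently, take A + A and drop any sum 2a that is achievable ONLY as a + a for a ∈ A (i.e. sums representable only with equal summands).
Enumerate pairs (a, a') with a < a' (symmetric, so each unordered pair gives one sum; this covers all a ≠ a'):
  -4 + -3 = -7
  -4 + -2 = -6
  -4 + -1 = -5
  -4 + 3 = -1
  -4 + 7 = 3
  -4 + 9 = 5
  -3 + -2 = -5
  -3 + -1 = -4
  -3 + 3 = 0
  -3 + 7 = 4
  -3 + 9 = 6
  -2 + -1 = -3
  -2 + 3 = 1
  -2 + 7 = 5
  -2 + 9 = 7
  -1 + 3 = 2
  -1 + 7 = 6
  -1 + 9 = 8
  3 + 7 = 10
  3 + 9 = 12
  7 + 9 = 16
Collected distinct sums: {-7, -6, -5, -4, -3, -1, 0, 1, 2, 3, 4, 5, 6, 7, 8, 10, 12, 16}
|A +̂ A| = 18
(Reference bound: |A +̂ A| ≥ 2|A| - 3 for |A| ≥ 2, with |A| = 7 giving ≥ 11.)

|A +̂ A| = 18


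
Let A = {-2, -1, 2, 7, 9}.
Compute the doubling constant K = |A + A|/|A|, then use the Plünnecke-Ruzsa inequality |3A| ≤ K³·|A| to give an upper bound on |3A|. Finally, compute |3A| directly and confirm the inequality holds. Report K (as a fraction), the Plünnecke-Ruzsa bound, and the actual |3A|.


|A| = 5.
Step 1: Compute A + A by enumerating all 25 pairs.
A + A = {-4, -3, -2, 0, 1, 4, 5, 6, 7, 8, 9, 11, 14, 16, 18}, so |A + A| = 15.
Step 2: Doubling constant K = |A + A|/|A| = 15/5 = 15/5 ≈ 3.0000.
Step 3: Plünnecke-Ruzsa gives |3A| ≤ K³·|A| = (3.0000)³ · 5 ≈ 135.0000.
Step 4: Compute 3A = A + A + A directly by enumerating all triples (a,b,c) ∈ A³; |3A| = 29.
Step 5: Check 29 ≤ 135.0000? Yes ✓.

K = 15/5, Plünnecke-Ruzsa bound K³|A| ≈ 135.0000, |3A| = 29, inequality holds.


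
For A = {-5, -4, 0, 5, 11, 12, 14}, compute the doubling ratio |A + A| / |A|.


|A| = 7.
Compute A + A by enumerating all 49 pairs.
A + A = {-10, -9, -8, -5, -4, 0, 1, 5, 6, 7, 8, 9, 10, 11, 12, 14, 16, 17, 19, 22, 23, 24, 25, 26, 28}, so |A + A| = 25.
K = |A + A| / |A| = 25/7 (already in lowest terms) ≈ 3.5714.
Reference: AP of size 7 gives K = 13/7 ≈ 1.8571; a fully generic set of size 7 gives K ≈ 4.0000.

|A| = 7, |A + A| = 25, K = 25/7.


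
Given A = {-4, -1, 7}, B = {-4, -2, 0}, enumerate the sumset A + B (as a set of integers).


A + B = {a + b : a ∈ A, b ∈ B}.
Enumerate all |A|·|B| = 3·3 = 9 pairs (a, b) and collect distinct sums.
a = -4: -4+-4=-8, -4+-2=-6, -4+0=-4
a = -1: -1+-4=-5, -1+-2=-3, -1+0=-1
a = 7: 7+-4=3, 7+-2=5, 7+0=7
Collecting distinct sums: A + B = {-8, -6, -5, -4, -3, -1, 3, 5, 7}
|A + B| = 9

A + B = {-8, -6, -5, -4, -3, -1, 3, 5, 7}


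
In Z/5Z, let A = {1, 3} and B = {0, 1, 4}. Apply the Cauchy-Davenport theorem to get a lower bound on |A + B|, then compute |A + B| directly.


Cauchy-Davenport: |A + B| ≥ min(p, |A| + |B| - 1) for A, B nonempty in Z/pZ.
|A| = 2, |B| = 3, p = 5.
CD lower bound = min(5, 2 + 3 - 1) = min(5, 4) = 4.
Compute A + B mod 5 directly:
a = 1: 1+0=1, 1+1=2, 1+4=0
a = 3: 3+0=3, 3+1=4, 3+4=2
A + B = {0, 1, 2, 3, 4}, so |A + B| = 5.
Verify: 5 ≥ 4? Yes ✓.

CD lower bound = 4, actual |A + B| = 5.


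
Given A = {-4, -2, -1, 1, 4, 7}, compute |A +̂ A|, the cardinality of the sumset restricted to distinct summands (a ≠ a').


Restricted sumset: A +̂ A = {a + a' : a ∈ A, a' ∈ A, a ≠ a'}.
Equivalently, take A + A and drop any sum 2a that is achievable ONLY as a + a for a ∈ A (i.e. sums representable only with equal summands).
Enumerate pairs (a, a') with a < a' (symmetric, so each unordered pair gives one sum; this covers all a ≠ a'):
  -4 + -2 = -6
  -4 + -1 = -5
  -4 + 1 = -3
  -4 + 4 = 0
  -4 + 7 = 3
  -2 + -1 = -3
  -2 + 1 = -1
  -2 + 4 = 2
  -2 + 7 = 5
  -1 + 1 = 0
  -1 + 4 = 3
  -1 + 7 = 6
  1 + 4 = 5
  1 + 7 = 8
  4 + 7 = 11
Collected distinct sums: {-6, -5, -3, -1, 0, 2, 3, 5, 6, 8, 11}
|A +̂ A| = 11
(Reference bound: |A +̂ A| ≥ 2|A| - 3 for |A| ≥ 2, with |A| = 6 giving ≥ 9.)

|A +̂ A| = 11


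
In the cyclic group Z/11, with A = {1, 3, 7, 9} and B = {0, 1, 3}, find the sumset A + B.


Work in Z/11Z: reduce every sum a + b modulo 11.
Enumerate all 12 pairs:
a = 1: 1+0=1, 1+1=2, 1+3=4
a = 3: 3+0=3, 3+1=4, 3+3=6
a = 7: 7+0=7, 7+1=8, 7+3=10
a = 9: 9+0=9, 9+1=10, 9+3=1
Distinct residues collected: {1, 2, 3, 4, 6, 7, 8, 9, 10}
|A + B| = 9 (out of 11 total residues).

A + B = {1, 2, 3, 4, 6, 7, 8, 9, 10}


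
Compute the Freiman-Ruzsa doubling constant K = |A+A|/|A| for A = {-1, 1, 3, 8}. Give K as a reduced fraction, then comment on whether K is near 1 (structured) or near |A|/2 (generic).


|A| = 4.
Compute A + A by enumerating all 16 pairs.
A + A = {-2, 0, 2, 4, 6, 7, 9, 11, 16}, so |A + A| = 9.
K = |A + A| / |A| = 9/4 (already in lowest terms) ≈ 2.2500.
Reference: AP of size 4 gives K = 7/4 ≈ 1.7500; a fully generic set of size 4 gives K ≈ 2.5000.

|A| = 4, |A + A| = 9, K = 9/4.


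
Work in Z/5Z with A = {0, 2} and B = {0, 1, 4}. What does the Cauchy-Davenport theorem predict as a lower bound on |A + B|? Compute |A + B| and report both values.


Cauchy-Davenport: |A + B| ≥ min(p, |A| + |B| - 1) for A, B nonempty in Z/pZ.
|A| = 2, |B| = 3, p = 5.
CD lower bound = min(5, 2 + 3 - 1) = min(5, 4) = 4.
Compute A + B mod 5 directly:
a = 0: 0+0=0, 0+1=1, 0+4=4
a = 2: 2+0=2, 2+1=3, 2+4=1
A + B = {0, 1, 2, 3, 4}, so |A + B| = 5.
Verify: 5 ≥ 4? Yes ✓.

CD lower bound = 4, actual |A + B| = 5.


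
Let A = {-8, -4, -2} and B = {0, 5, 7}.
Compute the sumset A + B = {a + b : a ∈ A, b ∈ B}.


A + B = {a + b : a ∈ A, b ∈ B}.
Enumerate all |A|·|B| = 3·3 = 9 pairs (a, b) and collect distinct sums.
a = -8: -8+0=-8, -8+5=-3, -8+7=-1
a = -4: -4+0=-4, -4+5=1, -4+7=3
a = -2: -2+0=-2, -2+5=3, -2+7=5
Collecting distinct sums: A + B = {-8, -4, -3, -2, -1, 1, 3, 5}
|A + B| = 8

A + B = {-8, -4, -3, -2, -1, 1, 3, 5}


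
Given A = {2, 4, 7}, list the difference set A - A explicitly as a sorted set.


A - A = {a - a' : a, a' ∈ A}.
Compute a - a' for each ordered pair (a, a'):
a = 2: 2-2=0, 2-4=-2, 2-7=-5
a = 4: 4-2=2, 4-4=0, 4-7=-3
a = 7: 7-2=5, 7-4=3, 7-7=0
Collecting distinct values (and noting 0 appears from a-a):
A - A = {-5, -3, -2, 0, 2, 3, 5}
|A - A| = 7

A - A = {-5, -3, -2, 0, 2, 3, 5}


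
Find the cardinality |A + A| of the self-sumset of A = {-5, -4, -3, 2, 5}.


A + A = {a + a' : a, a' ∈ A}; |A| = 5.
General bounds: 2|A| - 1 ≤ |A + A| ≤ |A|(|A|+1)/2, i.e. 9 ≤ |A + A| ≤ 15.
Lower bound 2|A|-1 is attained iff A is an arithmetic progression.
Enumerate sums a + a' for a ≤ a' (symmetric, so this suffices):
a = -5: -5+-5=-10, -5+-4=-9, -5+-3=-8, -5+2=-3, -5+5=0
a = -4: -4+-4=-8, -4+-3=-7, -4+2=-2, -4+5=1
a = -3: -3+-3=-6, -3+2=-1, -3+5=2
a = 2: 2+2=4, 2+5=7
a = 5: 5+5=10
Distinct sums: {-10, -9, -8, -7, -6, -3, -2, -1, 0, 1, 2, 4, 7, 10}
|A + A| = 14

|A + A| = 14


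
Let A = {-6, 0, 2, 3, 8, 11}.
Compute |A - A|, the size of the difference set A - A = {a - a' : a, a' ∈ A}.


A - A = {a - a' : a, a' ∈ A}; |A| = 6.
Bounds: 2|A|-1 ≤ |A - A| ≤ |A|² - |A| + 1, i.e. 11 ≤ |A - A| ≤ 31.
Note: 0 ∈ A - A always (from a - a). The set is symmetric: if d ∈ A - A then -d ∈ A - A.
Enumerate nonzero differences d = a - a' with a > a' (then include -d):
Positive differences: {1, 2, 3, 5, 6, 8, 9, 11, 14, 17}
Full difference set: {0} ∪ (positive diffs) ∪ (negative diffs).
|A - A| = 1 + 2·10 = 21 (matches direct enumeration: 21).

|A - A| = 21


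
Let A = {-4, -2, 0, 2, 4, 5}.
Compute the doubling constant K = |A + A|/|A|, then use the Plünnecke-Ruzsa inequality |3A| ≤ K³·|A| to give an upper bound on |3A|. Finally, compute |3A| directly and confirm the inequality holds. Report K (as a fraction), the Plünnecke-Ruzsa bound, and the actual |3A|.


|A| = 6.
Step 1: Compute A + A by enumerating all 36 pairs.
A + A = {-8, -6, -4, -2, 0, 1, 2, 3, 4, 5, 6, 7, 8, 9, 10}, so |A + A| = 15.
Step 2: Doubling constant K = |A + A|/|A| = 15/6 = 15/6 ≈ 2.5000.
Step 3: Plünnecke-Ruzsa gives |3A| ≤ K³·|A| = (2.5000)³ · 6 ≈ 93.7500.
Step 4: Compute 3A = A + A + A directly by enumerating all triples (a,b,c) ∈ A³; |3A| = 24.
Step 5: Check 24 ≤ 93.7500? Yes ✓.

K = 15/6, Plünnecke-Ruzsa bound K³|A| ≈ 93.7500, |3A| = 24, inequality holds.


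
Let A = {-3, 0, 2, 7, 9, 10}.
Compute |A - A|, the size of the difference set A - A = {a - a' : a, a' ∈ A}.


A - A = {a - a' : a, a' ∈ A}; |A| = 6.
Bounds: 2|A|-1 ≤ |A - A| ≤ |A|² - |A| + 1, i.e. 11 ≤ |A - A| ≤ 31.
Note: 0 ∈ A - A always (from a - a). The set is symmetric: if d ∈ A - A then -d ∈ A - A.
Enumerate nonzero differences d = a - a' with a > a' (then include -d):
Positive differences: {1, 2, 3, 5, 7, 8, 9, 10, 12, 13}
Full difference set: {0} ∪ (positive diffs) ∪ (negative diffs).
|A - A| = 1 + 2·10 = 21 (matches direct enumeration: 21).

|A - A| = 21


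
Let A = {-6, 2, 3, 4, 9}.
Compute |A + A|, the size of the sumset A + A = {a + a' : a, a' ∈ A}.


A + A = {a + a' : a, a' ∈ A}; |A| = 5.
General bounds: 2|A| - 1 ≤ |A + A| ≤ |A|(|A|+1)/2, i.e. 9 ≤ |A + A| ≤ 15.
Lower bound 2|A|-1 is attained iff A is an arithmetic progression.
Enumerate sums a + a' for a ≤ a' (symmetric, so this suffices):
a = -6: -6+-6=-12, -6+2=-4, -6+3=-3, -6+4=-2, -6+9=3
a = 2: 2+2=4, 2+3=5, 2+4=6, 2+9=11
a = 3: 3+3=6, 3+4=7, 3+9=12
a = 4: 4+4=8, 4+9=13
a = 9: 9+9=18
Distinct sums: {-12, -4, -3, -2, 3, 4, 5, 6, 7, 8, 11, 12, 13, 18}
|A + A| = 14

|A + A| = 14


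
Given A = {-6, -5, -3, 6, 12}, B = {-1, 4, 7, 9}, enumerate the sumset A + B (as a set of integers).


A + B = {a + b : a ∈ A, b ∈ B}.
Enumerate all |A|·|B| = 5·4 = 20 pairs (a, b) and collect distinct sums.
a = -6: -6+-1=-7, -6+4=-2, -6+7=1, -6+9=3
a = -5: -5+-1=-6, -5+4=-1, -5+7=2, -5+9=4
a = -3: -3+-1=-4, -3+4=1, -3+7=4, -3+9=6
a = 6: 6+-1=5, 6+4=10, 6+7=13, 6+9=15
a = 12: 12+-1=11, 12+4=16, 12+7=19, 12+9=21
Collecting distinct sums: A + B = {-7, -6, -4, -2, -1, 1, 2, 3, 4, 5, 6, 10, 11, 13, 15, 16, 19, 21}
|A + B| = 18

A + B = {-7, -6, -4, -2, -1, 1, 2, 3, 4, 5, 6, 10, 11, 13, 15, 16, 19, 21}


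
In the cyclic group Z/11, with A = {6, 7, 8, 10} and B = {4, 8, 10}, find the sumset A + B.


Work in Z/11Z: reduce every sum a + b modulo 11.
Enumerate all 12 pairs:
a = 6: 6+4=10, 6+8=3, 6+10=5
a = 7: 7+4=0, 7+8=4, 7+10=6
a = 8: 8+4=1, 8+8=5, 8+10=7
a = 10: 10+4=3, 10+8=7, 10+10=9
Distinct residues collected: {0, 1, 3, 4, 5, 6, 7, 9, 10}
|A + B| = 9 (out of 11 total residues).

A + B = {0, 1, 3, 4, 5, 6, 7, 9, 10}


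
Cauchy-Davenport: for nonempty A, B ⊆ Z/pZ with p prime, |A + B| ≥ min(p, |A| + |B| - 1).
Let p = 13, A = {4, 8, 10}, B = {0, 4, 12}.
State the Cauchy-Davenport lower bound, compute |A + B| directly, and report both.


Cauchy-Davenport: |A + B| ≥ min(p, |A| + |B| - 1) for A, B nonempty in Z/pZ.
|A| = 3, |B| = 3, p = 13.
CD lower bound = min(13, 3 + 3 - 1) = min(13, 5) = 5.
Compute A + B mod 13 directly:
a = 4: 4+0=4, 4+4=8, 4+12=3
a = 8: 8+0=8, 8+4=12, 8+12=7
a = 10: 10+0=10, 10+4=1, 10+12=9
A + B = {1, 3, 4, 7, 8, 9, 10, 12}, so |A + B| = 8.
Verify: 8 ≥ 5? Yes ✓.

CD lower bound = 5, actual |A + B| = 8.


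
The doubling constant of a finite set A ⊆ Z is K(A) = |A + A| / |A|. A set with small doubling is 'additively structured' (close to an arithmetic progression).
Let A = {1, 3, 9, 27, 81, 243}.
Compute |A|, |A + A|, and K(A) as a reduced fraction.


|A| = 6.
Compute A + A by enumerating all 36 pairs.
A + A = {2, 4, 6, 10, 12, 18, 28, 30, 36, 54, 82, 84, 90, 108, 162, 244, 246, 252, 270, 324, 486}, so |A + A| = 21.
K = |A + A| / |A| = 21/6 = 7/2 ≈ 3.5000.
Reference: AP of size 6 gives K = 11/6 ≈ 1.8333; a fully generic set of size 6 gives K ≈ 3.5000.

|A| = 6, |A + A| = 21, K = 21/6 = 7/2.


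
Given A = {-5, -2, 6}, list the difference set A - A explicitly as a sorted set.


A - A = {a - a' : a, a' ∈ A}.
Compute a - a' for each ordered pair (a, a'):
a = -5: -5--5=0, -5--2=-3, -5-6=-11
a = -2: -2--5=3, -2--2=0, -2-6=-8
a = 6: 6--5=11, 6--2=8, 6-6=0
Collecting distinct values (and noting 0 appears from a-a):
A - A = {-11, -8, -3, 0, 3, 8, 11}
|A - A| = 7

A - A = {-11, -8, -3, 0, 3, 8, 11}


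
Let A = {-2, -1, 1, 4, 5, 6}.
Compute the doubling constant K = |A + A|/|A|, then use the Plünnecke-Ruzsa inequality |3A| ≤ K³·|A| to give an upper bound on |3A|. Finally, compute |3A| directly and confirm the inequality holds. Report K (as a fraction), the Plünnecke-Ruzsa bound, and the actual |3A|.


|A| = 6.
Step 1: Compute A + A by enumerating all 36 pairs.
A + A = {-4, -3, -2, -1, 0, 2, 3, 4, 5, 6, 7, 8, 9, 10, 11, 12}, so |A + A| = 16.
Step 2: Doubling constant K = |A + A|/|A| = 16/6 = 16/6 ≈ 2.6667.
Step 3: Plünnecke-Ruzsa gives |3A| ≤ K³·|A| = (2.6667)³ · 6 ≈ 113.7778.
Step 4: Compute 3A = A + A + A directly by enumerating all triples (a,b,c) ∈ A³; |3A| = 25.
Step 5: Check 25 ≤ 113.7778? Yes ✓.

K = 16/6, Plünnecke-Ruzsa bound K³|A| ≈ 113.7778, |3A| = 25, inequality holds.


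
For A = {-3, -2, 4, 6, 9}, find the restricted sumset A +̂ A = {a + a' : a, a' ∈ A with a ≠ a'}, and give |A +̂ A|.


Restricted sumset: A +̂ A = {a + a' : a ∈ A, a' ∈ A, a ≠ a'}.
Equivalently, take A + A and drop any sum 2a that is achievable ONLY as a + a for a ∈ A (i.e. sums representable only with equal summands).
Enumerate pairs (a, a') with a < a' (symmetric, so each unordered pair gives one sum; this covers all a ≠ a'):
  -3 + -2 = -5
  -3 + 4 = 1
  -3 + 6 = 3
  -3 + 9 = 6
  -2 + 4 = 2
  -2 + 6 = 4
  -2 + 9 = 7
  4 + 6 = 10
  4 + 9 = 13
  6 + 9 = 15
Collected distinct sums: {-5, 1, 2, 3, 4, 6, 7, 10, 13, 15}
|A +̂ A| = 10
(Reference bound: |A +̂ A| ≥ 2|A| - 3 for |A| ≥ 2, with |A| = 5 giving ≥ 7.)

|A +̂ A| = 10


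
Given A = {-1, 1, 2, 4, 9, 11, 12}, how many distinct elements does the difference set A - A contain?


A - A = {a - a' : a, a' ∈ A}; |A| = 7.
Bounds: 2|A|-1 ≤ |A - A| ≤ |A|² - |A| + 1, i.e. 13 ≤ |A - A| ≤ 43.
Note: 0 ∈ A - A always (from a - a). The set is symmetric: if d ∈ A - A then -d ∈ A - A.
Enumerate nonzero differences d = a - a' with a > a' (then include -d):
Positive differences: {1, 2, 3, 5, 7, 8, 9, 10, 11, 12, 13}
Full difference set: {0} ∪ (positive diffs) ∪ (negative diffs).
|A - A| = 1 + 2·11 = 23 (matches direct enumeration: 23).

|A - A| = 23


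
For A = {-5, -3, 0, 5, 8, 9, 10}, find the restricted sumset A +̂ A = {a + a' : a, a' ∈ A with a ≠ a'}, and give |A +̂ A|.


Restricted sumset: A +̂ A = {a + a' : a ∈ A, a' ∈ A, a ≠ a'}.
Equivalently, take A + A and drop any sum 2a that is achievable ONLY as a + a for a ∈ A (i.e. sums representable only with equal summands).
Enumerate pairs (a, a') with a < a' (symmetric, so each unordered pair gives one sum; this covers all a ≠ a'):
  -5 + -3 = -8
  -5 + 0 = -5
  -5 + 5 = 0
  -5 + 8 = 3
  -5 + 9 = 4
  -5 + 10 = 5
  -3 + 0 = -3
  -3 + 5 = 2
  -3 + 8 = 5
  -3 + 9 = 6
  -3 + 10 = 7
  0 + 5 = 5
  0 + 8 = 8
  0 + 9 = 9
  0 + 10 = 10
  5 + 8 = 13
  5 + 9 = 14
  5 + 10 = 15
  8 + 9 = 17
  8 + 10 = 18
  9 + 10 = 19
Collected distinct sums: {-8, -5, -3, 0, 2, 3, 4, 5, 6, 7, 8, 9, 10, 13, 14, 15, 17, 18, 19}
|A +̂ A| = 19
(Reference bound: |A +̂ A| ≥ 2|A| - 3 for |A| ≥ 2, with |A| = 7 giving ≥ 11.)

|A +̂ A| = 19


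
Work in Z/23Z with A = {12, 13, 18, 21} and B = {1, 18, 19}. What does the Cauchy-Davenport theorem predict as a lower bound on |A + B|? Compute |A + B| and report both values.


Cauchy-Davenport: |A + B| ≥ min(p, |A| + |B| - 1) for A, B nonempty in Z/pZ.
|A| = 4, |B| = 3, p = 23.
CD lower bound = min(23, 4 + 3 - 1) = min(23, 6) = 6.
Compute A + B mod 23 directly:
a = 12: 12+1=13, 12+18=7, 12+19=8
a = 13: 13+1=14, 13+18=8, 13+19=9
a = 18: 18+1=19, 18+18=13, 18+19=14
a = 21: 21+1=22, 21+18=16, 21+19=17
A + B = {7, 8, 9, 13, 14, 16, 17, 19, 22}, so |A + B| = 9.
Verify: 9 ≥ 6? Yes ✓.

CD lower bound = 6, actual |A + B| = 9.


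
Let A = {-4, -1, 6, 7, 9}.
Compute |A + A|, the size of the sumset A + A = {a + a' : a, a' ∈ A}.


A + A = {a + a' : a, a' ∈ A}; |A| = 5.
General bounds: 2|A| - 1 ≤ |A + A| ≤ |A|(|A|+1)/2, i.e. 9 ≤ |A + A| ≤ 15.
Lower bound 2|A|-1 is attained iff A is an arithmetic progression.
Enumerate sums a + a' for a ≤ a' (symmetric, so this suffices):
a = -4: -4+-4=-8, -4+-1=-5, -4+6=2, -4+7=3, -4+9=5
a = -1: -1+-1=-2, -1+6=5, -1+7=6, -1+9=8
a = 6: 6+6=12, 6+7=13, 6+9=15
a = 7: 7+7=14, 7+9=16
a = 9: 9+9=18
Distinct sums: {-8, -5, -2, 2, 3, 5, 6, 8, 12, 13, 14, 15, 16, 18}
|A + A| = 14

|A + A| = 14


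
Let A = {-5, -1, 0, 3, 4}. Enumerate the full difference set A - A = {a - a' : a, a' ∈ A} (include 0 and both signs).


A - A = {a - a' : a, a' ∈ A}.
Compute a - a' for each ordered pair (a, a'):
a = -5: -5--5=0, -5--1=-4, -5-0=-5, -5-3=-8, -5-4=-9
a = -1: -1--5=4, -1--1=0, -1-0=-1, -1-3=-4, -1-4=-5
a = 0: 0--5=5, 0--1=1, 0-0=0, 0-3=-3, 0-4=-4
a = 3: 3--5=8, 3--1=4, 3-0=3, 3-3=0, 3-4=-1
a = 4: 4--5=9, 4--1=5, 4-0=4, 4-3=1, 4-4=0
Collecting distinct values (and noting 0 appears from a-a):
A - A = {-9, -8, -5, -4, -3, -1, 0, 1, 3, 4, 5, 8, 9}
|A - A| = 13

A - A = {-9, -8, -5, -4, -3, -1, 0, 1, 3, 4, 5, 8, 9}


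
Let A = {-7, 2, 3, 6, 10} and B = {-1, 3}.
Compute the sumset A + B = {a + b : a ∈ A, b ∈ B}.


A + B = {a + b : a ∈ A, b ∈ B}.
Enumerate all |A|·|B| = 5·2 = 10 pairs (a, b) and collect distinct sums.
a = -7: -7+-1=-8, -7+3=-4
a = 2: 2+-1=1, 2+3=5
a = 3: 3+-1=2, 3+3=6
a = 6: 6+-1=5, 6+3=9
a = 10: 10+-1=9, 10+3=13
Collecting distinct sums: A + B = {-8, -4, 1, 2, 5, 6, 9, 13}
|A + B| = 8

A + B = {-8, -4, 1, 2, 5, 6, 9, 13}


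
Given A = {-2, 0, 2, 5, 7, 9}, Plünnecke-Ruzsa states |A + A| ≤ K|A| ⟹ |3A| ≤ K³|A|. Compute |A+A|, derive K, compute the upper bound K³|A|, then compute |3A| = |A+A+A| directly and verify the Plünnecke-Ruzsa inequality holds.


|A| = 6.
Step 1: Compute A + A by enumerating all 36 pairs.
A + A = {-4, -2, 0, 2, 3, 4, 5, 7, 9, 10, 11, 12, 14, 16, 18}, so |A + A| = 15.
Step 2: Doubling constant K = |A + A|/|A| = 15/6 = 15/6 ≈ 2.5000.
Step 3: Plünnecke-Ruzsa gives |3A| ≤ K³·|A| = (2.5000)³ · 6 ≈ 93.7500.
Step 4: Compute 3A = A + A + A directly by enumerating all triples (a,b,c) ∈ A³; |3A| = 28.
Step 5: Check 28 ≤ 93.7500? Yes ✓.

K = 15/6, Plünnecke-Ruzsa bound K³|A| ≈ 93.7500, |3A| = 28, inequality holds.


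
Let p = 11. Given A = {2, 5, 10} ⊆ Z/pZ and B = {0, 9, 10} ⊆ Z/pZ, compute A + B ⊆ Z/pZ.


Work in Z/11Z: reduce every sum a + b modulo 11.
Enumerate all 9 pairs:
a = 2: 2+0=2, 2+9=0, 2+10=1
a = 5: 5+0=5, 5+9=3, 5+10=4
a = 10: 10+0=10, 10+9=8, 10+10=9
Distinct residues collected: {0, 1, 2, 3, 4, 5, 8, 9, 10}
|A + B| = 9 (out of 11 total residues).

A + B = {0, 1, 2, 3, 4, 5, 8, 9, 10}


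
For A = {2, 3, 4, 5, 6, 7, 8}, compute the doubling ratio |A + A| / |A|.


|A| = 7.
Compute A + A by enumerating all 49 pairs.
A + A = {4, 5, 6, 7, 8, 9, 10, 11, 12, 13, 14, 15, 16}, so |A + A| = 13.
K = |A + A| / |A| = 13/7 (already in lowest terms) ≈ 1.8571.
Reference: AP of size 7 gives K = 13/7 ≈ 1.8571; a fully generic set of size 7 gives K ≈ 4.0000.

|A| = 7, |A + A| = 13, K = 13/7.


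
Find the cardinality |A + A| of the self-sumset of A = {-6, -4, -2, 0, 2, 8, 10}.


A + A = {a + a' : a, a' ∈ A}; |A| = 7.
General bounds: 2|A| - 1 ≤ |A + A| ≤ |A|(|A|+1)/2, i.e. 13 ≤ |A + A| ≤ 28.
Lower bound 2|A|-1 is attained iff A is an arithmetic progression.
Enumerate sums a + a' for a ≤ a' (symmetric, so this suffices):
a = -6: -6+-6=-12, -6+-4=-10, -6+-2=-8, -6+0=-6, -6+2=-4, -6+8=2, -6+10=4
a = -4: -4+-4=-8, -4+-2=-6, -4+0=-4, -4+2=-2, -4+8=4, -4+10=6
a = -2: -2+-2=-4, -2+0=-2, -2+2=0, -2+8=6, -2+10=8
a = 0: 0+0=0, 0+2=2, 0+8=8, 0+10=10
a = 2: 2+2=4, 2+8=10, 2+10=12
a = 8: 8+8=16, 8+10=18
a = 10: 10+10=20
Distinct sums: {-12, -10, -8, -6, -4, -2, 0, 2, 4, 6, 8, 10, 12, 16, 18, 20}
|A + A| = 16

|A + A| = 16


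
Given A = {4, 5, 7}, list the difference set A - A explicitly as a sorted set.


A - A = {a - a' : a, a' ∈ A}.
Compute a - a' for each ordered pair (a, a'):
a = 4: 4-4=0, 4-5=-1, 4-7=-3
a = 5: 5-4=1, 5-5=0, 5-7=-2
a = 7: 7-4=3, 7-5=2, 7-7=0
Collecting distinct values (and noting 0 appears from a-a):
A - A = {-3, -2, -1, 0, 1, 2, 3}
|A - A| = 7

A - A = {-3, -2, -1, 0, 1, 2, 3}


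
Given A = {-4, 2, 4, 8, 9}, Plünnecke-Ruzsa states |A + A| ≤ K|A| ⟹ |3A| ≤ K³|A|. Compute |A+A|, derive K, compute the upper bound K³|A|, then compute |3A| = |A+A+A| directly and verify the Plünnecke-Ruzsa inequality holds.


|A| = 5.
Step 1: Compute A + A by enumerating all 25 pairs.
A + A = {-8, -2, 0, 4, 5, 6, 8, 10, 11, 12, 13, 16, 17, 18}, so |A + A| = 14.
Step 2: Doubling constant K = |A + A|/|A| = 14/5 = 14/5 ≈ 2.8000.
Step 3: Plünnecke-Ruzsa gives |3A| ≤ K³·|A| = (2.8000)³ · 5 ≈ 109.7600.
Step 4: Compute 3A = A + A + A directly by enumerating all triples (a,b,c) ∈ A³; |3A| = 27.
Step 5: Check 27 ≤ 109.7600? Yes ✓.

K = 14/5, Plünnecke-Ruzsa bound K³|A| ≈ 109.7600, |3A| = 27, inequality holds.


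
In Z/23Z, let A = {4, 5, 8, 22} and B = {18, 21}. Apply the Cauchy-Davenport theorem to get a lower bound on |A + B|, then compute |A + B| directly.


Cauchy-Davenport: |A + B| ≥ min(p, |A| + |B| - 1) for A, B nonempty in Z/pZ.
|A| = 4, |B| = 2, p = 23.
CD lower bound = min(23, 4 + 2 - 1) = min(23, 5) = 5.
Compute A + B mod 23 directly:
a = 4: 4+18=22, 4+21=2
a = 5: 5+18=0, 5+21=3
a = 8: 8+18=3, 8+21=6
a = 22: 22+18=17, 22+21=20
A + B = {0, 2, 3, 6, 17, 20, 22}, so |A + B| = 7.
Verify: 7 ≥ 5? Yes ✓.

CD lower bound = 5, actual |A + B| = 7.


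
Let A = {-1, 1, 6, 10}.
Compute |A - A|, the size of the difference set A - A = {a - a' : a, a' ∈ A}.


A - A = {a - a' : a, a' ∈ A}; |A| = 4.
Bounds: 2|A|-1 ≤ |A - A| ≤ |A|² - |A| + 1, i.e. 7 ≤ |A - A| ≤ 13.
Note: 0 ∈ A - A always (from a - a). The set is symmetric: if d ∈ A - A then -d ∈ A - A.
Enumerate nonzero differences d = a - a' with a > a' (then include -d):
Positive differences: {2, 4, 5, 7, 9, 11}
Full difference set: {0} ∪ (positive diffs) ∪ (negative diffs).
|A - A| = 1 + 2·6 = 13 (matches direct enumeration: 13).

|A - A| = 13


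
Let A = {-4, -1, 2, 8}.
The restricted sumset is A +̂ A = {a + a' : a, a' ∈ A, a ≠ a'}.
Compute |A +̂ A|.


Restricted sumset: A +̂ A = {a + a' : a ∈ A, a' ∈ A, a ≠ a'}.
Equivalently, take A + A and drop any sum 2a that is achievable ONLY as a + a for a ∈ A (i.e. sums representable only with equal summands).
Enumerate pairs (a, a') with a < a' (symmetric, so each unordered pair gives one sum; this covers all a ≠ a'):
  -4 + -1 = -5
  -4 + 2 = -2
  -4 + 8 = 4
  -1 + 2 = 1
  -1 + 8 = 7
  2 + 8 = 10
Collected distinct sums: {-5, -2, 1, 4, 7, 10}
|A +̂ A| = 6
(Reference bound: |A +̂ A| ≥ 2|A| - 3 for |A| ≥ 2, with |A| = 4 giving ≥ 5.)

|A +̂ A| = 6


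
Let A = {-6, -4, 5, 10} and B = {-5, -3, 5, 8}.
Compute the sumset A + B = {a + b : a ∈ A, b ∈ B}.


A + B = {a + b : a ∈ A, b ∈ B}.
Enumerate all |A|·|B| = 4·4 = 16 pairs (a, b) and collect distinct sums.
a = -6: -6+-5=-11, -6+-3=-9, -6+5=-1, -6+8=2
a = -4: -4+-5=-9, -4+-3=-7, -4+5=1, -4+8=4
a = 5: 5+-5=0, 5+-3=2, 5+5=10, 5+8=13
a = 10: 10+-5=5, 10+-3=7, 10+5=15, 10+8=18
Collecting distinct sums: A + B = {-11, -9, -7, -1, 0, 1, 2, 4, 5, 7, 10, 13, 15, 18}
|A + B| = 14

A + B = {-11, -9, -7, -1, 0, 1, 2, 4, 5, 7, 10, 13, 15, 18}


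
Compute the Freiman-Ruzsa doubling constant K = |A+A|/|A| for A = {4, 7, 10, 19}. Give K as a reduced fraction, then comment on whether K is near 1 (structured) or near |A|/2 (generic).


|A| = 4.
Compute A + A by enumerating all 16 pairs.
A + A = {8, 11, 14, 17, 20, 23, 26, 29, 38}, so |A + A| = 9.
K = |A + A| / |A| = 9/4 (already in lowest terms) ≈ 2.2500.
Reference: AP of size 4 gives K = 7/4 ≈ 1.7500; a fully generic set of size 4 gives K ≈ 2.5000.

|A| = 4, |A + A| = 9, K = 9/4.


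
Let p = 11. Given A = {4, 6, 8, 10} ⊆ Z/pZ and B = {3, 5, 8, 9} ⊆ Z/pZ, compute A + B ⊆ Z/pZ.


Work in Z/11Z: reduce every sum a + b modulo 11.
Enumerate all 16 pairs:
a = 4: 4+3=7, 4+5=9, 4+8=1, 4+9=2
a = 6: 6+3=9, 6+5=0, 6+8=3, 6+9=4
a = 8: 8+3=0, 8+5=2, 8+8=5, 8+9=6
a = 10: 10+3=2, 10+5=4, 10+8=7, 10+9=8
Distinct residues collected: {0, 1, 2, 3, 4, 5, 6, 7, 8, 9}
|A + B| = 10 (out of 11 total residues).

A + B = {0, 1, 2, 3, 4, 5, 6, 7, 8, 9}


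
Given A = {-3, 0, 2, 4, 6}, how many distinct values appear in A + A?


A + A = {a + a' : a, a' ∈ A}; |A| = 5.
General bounds: 2|A| - 1 ≤ |A + A| ≤ |A|(|A|+1)/2, i.e. 9 ≤ |A + A| ≤ 15.
Lower bound 2|A|-1 is attained iff A is an arithmetic progression.
Enumerate sums a + a' for a ≤ a' (symmetric, so this suffices):
a = -3: -3+-3=-6, -3+0=-3, -3+2=-1, -3+4=1, -3+6=3
a = 0: 0+0=0, 0+2=2, 0+4=4, 0+6=6
a = 2: 2+2=4, 2+4=6, 2+6=8
a = 4: 4+4=8, 4+6=10
a = 6: 6+6=12
Distinct sums: {-6, -3, -1, 0, 1, 2, 3, 4, 6, 8, 10, 12}
|A + A| = 12

|A + A| = 12


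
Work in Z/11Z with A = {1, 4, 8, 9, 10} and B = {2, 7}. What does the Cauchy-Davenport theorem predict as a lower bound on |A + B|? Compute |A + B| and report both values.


Cauchy-Davenport: |A + B| ≥ min(p, |A| + |B| - 1) for A, B nonempty in Z/pZ.
|A| = 5, |B| = 2, p = 11.
CD lower bound = min(11, 5 + 2 - 1) = min(11, 6) = 6.
Compute A + B mod 11 directly:
a = 1: 1+2=3, 1+7=8
a = 4: 4+2=6, 4+7=0
a = 8: 8+2=10, 8+7=4
a = 9: 9+2=0, 9+7=5
a = 10: 10+2=1, 10+7=6
A + B = {0, 1, 3, 4, 5, 6, 8, 10}, so |A + B| = 8.
Verify: 8 ≥ 6? Yes ✓.

CD lower bound = 6, actual |A + B| = 8.


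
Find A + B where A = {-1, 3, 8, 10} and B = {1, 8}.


A + B = {a + b : a ∈ A, b ∈ B}.
Enumerate all |A|·|B| = 4·2 = 8 pairs (a, b) and collect distinct sums.
a = -1: -1+1=0, -1+8=7
a = 3: 3+1=4, 3+8=11
a = 8: 8+1=9, 8+8=16
a = 10: 10+1=11, 10+8=18
Collecting distinct sums: A + B = {0, 4, 7, 9, 11, 16, 18}
|A + B| = 7

A + B = {0, 4, 7, 9, 11, 16, 18}


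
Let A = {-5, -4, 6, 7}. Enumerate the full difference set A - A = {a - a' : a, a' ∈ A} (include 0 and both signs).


A - A = {a - a' : a, a' ∈ A}.
Compute a - a' for each ordered pair (a, a'):
a = -5: -5--5=0, -5--4=-1, -5-6=-11, -5-7=-12
a = -4: -4--5=1, -4--4=0, -4-6=-10, -4-7=-11
a = 6: 6--5=11, 6--4=10, 6-6=0, 6-7=-1
a = 7: 7--5=12, 7--4=11, 7-6=1, 7-7=0
Collecting distinct values (and noting 0 appears from a-a):
A - A = {-12, -11, -10, -1, 0, 1, 10, 11, 12}
|A - A| = 9

A - A = {-12, -11, -10, -1, 0, 1, 10, 11, 12}


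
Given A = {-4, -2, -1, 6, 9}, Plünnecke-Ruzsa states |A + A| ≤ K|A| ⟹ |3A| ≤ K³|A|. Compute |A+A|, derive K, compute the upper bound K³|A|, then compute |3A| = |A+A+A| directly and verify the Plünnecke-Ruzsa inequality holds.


|A| = 5.
Step 1: Compute A + A by enumerating all 25 pairs.
A + A = {-8, -6, -5, -4, -3, -2, 2, 4, 5, 7, 8, 12, 15, 18}, so |A + A| = 14.
Step 2: Doubling constant K = |A + A|/|A| = 14/5 = 14/5 ≈ 2.8000.
Step 3: Plünnecke-Ruzsa gives |3A| ≤ K³·|A| = (2.8000)³ · 5 ≈ 109.7600.
Step 4: Compute 3A = A + A + A directly by enumerating all triples (a,b,c) ∈ A³; |3A| = 29.
Step 5: Check 29 ≤ 109.7600? Yes ✓.

K = 14/5, Plünnecke-Ruzsa bound K³|A| ≈ 109.7600, |3A| = 29, inequality holds.


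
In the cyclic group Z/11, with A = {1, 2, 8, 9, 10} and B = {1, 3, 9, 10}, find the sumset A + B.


Work in Z/11Z: reduce every sum a + b modulo 11.
Enumerate all 20 pairs:
a = 1: 1+1=2, 1+3=4, 1+9=10, 1+10=0
a = 2: 2+1=3, 2+3=5, 2+9=0, 2+10=1
a = 8: 8+1=9, 8+3=0, 8+9=6, 8+10=7
a = 9: 9+1=10, 9+3=1, 9+9=7, 9+10=8
a = 10: 10+1=0, 10+3=2, 10+9=8, 10+10=9
Distinct residues collected: {0, 1, 2, 3, 4, 5, 6, 7, 8, 9, 10}
|A + B| = 11 (out of 11 total residues).

A + B = {0, 1, 2, 3, 4, 5, 6, 7, 8, 9, 10}


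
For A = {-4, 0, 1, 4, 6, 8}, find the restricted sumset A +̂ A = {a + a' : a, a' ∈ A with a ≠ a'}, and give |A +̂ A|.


Restricted sumset: A +̂ A = {a + a' : a ∈ A, a' ∈ A, a ≠ a'}.
Equivalently, take A + A and drop any sum 2a that is achievable ONLY as a + a for a ∈ A (i.e. sums representable only with equal summands).
Enumerate pairs (a, a') with a < a' (symmetric, so each unordered pair gives one sum; this covers all a ≠ a'):
  -4 + 0 = -4
  -4 + 1 = -3
  -4 + 4 = 0
  -4 + 6 = 2
  -4 + 8 = 4
  0 + 1 = 1
  0 + 4 = 4
  0 + 6 = 6
  0 + 8 = 8
  1 + 4 = 5
  1 + 6 = 7
  1 + 8 = 9
  4 + 6 = 10
  4 + 8 = 12
  6 + 8 = 14
Collected distinct sums: {-4, -3, 0, 1, 2, 4, 5, 6, 7, 8, 9, 10, 12, 14}
|A +̂ A| = 14
(Reference bound: |A +̂ A| ≥ 2|A| - 3 for |A| ≥ 2, with |A| = 6 giving ≥ 9.)

|A +̂ A| = 14


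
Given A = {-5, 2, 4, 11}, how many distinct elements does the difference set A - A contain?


A - A = {a - a' : a, a' ∈ A}; |A| = 4.
Bounds: 2|A|-1 ≤ |A - A| ≤ |A|² - |A| + 1, i.e. 7 ≤ |A - A| ≤ 13.
Note: 0 ∈ A - A always (from a - a). The set is symmetric: if d ∈ A - A then -d ∈ A - A.
Enumerate nonzero differences d = a - a' with a > a' (then include -d):
Positive differences: {2, 7, 9, 16}
Full difference set: {0} ∪ (positive diffs) ∪ (negative diffs).
|A - A| = 1 + 2·4 = 9 (matches direct enumeration: 9).

|A - A| = 9


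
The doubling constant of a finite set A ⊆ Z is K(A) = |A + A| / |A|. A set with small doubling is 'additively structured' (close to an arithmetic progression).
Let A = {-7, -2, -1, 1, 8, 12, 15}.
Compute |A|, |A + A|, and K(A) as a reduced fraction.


|A| = 7.
Compute A + A by enumerating all 49 pairs.
A + A = {-14, -9, -8, -6, -4, -3, -2, -1, 0, 1, 2, 5, 6, 7, 8, 9, 10, 11, 13, 14, 16, 20, 23, 24, 27, 30}, so |A + A| = 26.
K = |A + A| / |A| = 26/7 (already in lowest terms) ≈ 3.7143.
Reference: AP of size 7 gives K = 13/7 ≈ 1.8571; a fully generic set of size 7 gives K ≈ 4.0000.

|A| = 7, |A + A| = 26, K = 26/7.


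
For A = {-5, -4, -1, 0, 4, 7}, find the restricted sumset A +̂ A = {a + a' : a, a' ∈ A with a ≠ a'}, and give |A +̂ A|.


Restricted sumset: A +̂ A = {a + a' : a ∈ A, a' ∈ A, a ≠ a'}.
Equivalently, take A + A and drop any sum 2a that is achievable ONLY as a + a for a ∈ A (i.e. sums representable only with equal summands).
Enumerate pairs (a, a') with a < a' (symmetric, so each unordered pair gives one sum; this covers all a ≠ a'):
  -5 + -4 = -9
  -5 + -1 = -6
  -5 + 0 = -5
  -5 + 4 = -1
  -5 + 7 = 2
  -4 + -1 = -5
  -4 + 0 = -4
  -4 + 4 = 0
  -4 + 7 = 3
  -1 + 0 = -1
  -1 + 4 = 3
  -1 + 7 = 6
  0 + 4 = 4
  0 + 7 = 7
  4 + 7 = 11
Collected distinct sums: {-9, -6, -5, -4, -1, 0, 2, 3, 4, 6, 7, 11}
|A +̂ A| = 12
(Reference bound: |A +̂ A| ≥ 2|A| - 3 for |A| ≥ 2, with |A| = 6 giving ≥ 9.)

|A +̂ A| = 12


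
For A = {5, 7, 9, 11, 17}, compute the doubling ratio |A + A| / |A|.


|A| = 5.
Compute A + A by enumerating all 25 pairs.
A + A = {10, 12, 14, 16, 18, 20, 22, 24, 26, 28, 34}, so |A + A| = 11.
K = |A + A| / |A| = 11/5 (already in lowest terms) ≈ 2.2000.
Reference: AP of size 5 gives K = 9/5 ≈ 1.8000; a fully generic set of size 5 gives K ≈ 3.0000.

|A| = 5, |A + A| = 11, K = 11/5.


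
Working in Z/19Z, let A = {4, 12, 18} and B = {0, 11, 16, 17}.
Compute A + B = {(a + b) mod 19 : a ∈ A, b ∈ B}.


Work in Z/19Z: reduce every sum a + b modulo 19.
Enumerate all 12 pairs:
a = 4: 4+0=4, 4+11=15, 4+16=1, 4+17=2
a = 12: 12+0=12, 12+11=4, 12+16=9, 12+17=10
a = 18: 18+0=18, 18+11=10, 18+16=15, 18+17=16
Distinct residues collected: {1, 2, 4, 9, 10, 12, 15, 16, 18}
|A + B| = 9 (out of 19 total residues).

A + B = {1, 2, 4, 9, 10, 12, 15, 16, 18}


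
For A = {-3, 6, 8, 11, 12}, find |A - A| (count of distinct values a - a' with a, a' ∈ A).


A - A = {a - a' : a, a' ∈ A}; |A| = 5.
Bounds: 2|A|-1 ≤ |A - A| ≤ |A|² - |A| + 1, i.e. 9 ≤ |A - A| ≤ 21.
Note: 0 ∈ A - A always (from a - a). The set is symmetric: if d ∈ A - A then -d ∈ A - A.
Enumerate nonzero differences d = a - a' with a > a' (then include -d):
Positive differences: {1, 2, 3, 4, 5, 6, 9, 11, 14, 15}
Full difference set: {0} ∪ (positive diffs) ∪ (negative diffs).
|A - A| = 1 + 2·10 = 21 (matches direct enumeration: 21).

|A - A| = 21


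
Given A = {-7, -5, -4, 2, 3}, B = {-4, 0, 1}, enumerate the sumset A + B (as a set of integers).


A + B = {a + b : a ∈ A, b ∈ B}.
Enumerate all |A|·|B| = 5·3 = 15 pairs (a, b) and collect distinct sums.
a = -7: -7+-4=-11, -7+0=-7, -7+1=-6
a = -5: -5+-4=-9, -5+0=-5, -5+1=-4
a = -4: -4+-4=-8, -4+0=-4, -4+1=-3
a = 2: 2+-4=-2, 2+0=2, 2+1=3
a = 3: 3+-4=-1, 3+0=3, 3+1=4
Collecting distinct sums: A + B = {-11, -9, -8, -7, -6, -5, -4, -3, -2, -1, 2, 3, 4}
|A + B| = 13

A + B = {-11, -9, -8, -7, -6, -5, -4, -3, -2, -1, 2, 3, 4}


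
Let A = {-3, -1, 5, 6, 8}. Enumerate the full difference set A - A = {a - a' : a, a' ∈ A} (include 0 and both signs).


A - A = {a - a' : a, a' ∈ A}.
Compute a - a' for each ordered pair (a, a'):
a = -3: -3--3=0, -3--1=-2, -3-5=-8, -3-6=-9, -3-8=-11
a = -1: -1--3=2, -1--1=0, -1-5=-6, -1-6=-7, -1-8=-9
a = 5: 5--3=8, 5--1=6, 5-5=0, 5-6=-1, 5-8=-3
a = 6: 6--3=9, 6--1=7, 6-5=1, 6-6=0, 6-8=-2
a = 8: 8--3=11, 8--1=9, 8-5=3, 8-6=2, 8-8=0
Collecting distinct values (and noting 0 appears from a-a):
A - A = {-11, -9, -8, -7, -6, -3, -2, -1, 0, 1, 2, 3, 6, 7, 8, 9, 11}
|A - A| = 17

A - A = {-11, -9, -8, -7, -6, -3, -2, -1, 0, 1, 2, 3, 6, 7, 8, 9, 11}


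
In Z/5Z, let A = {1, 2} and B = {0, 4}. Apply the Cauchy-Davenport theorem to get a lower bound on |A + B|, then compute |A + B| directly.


Cauchy-Davenport: |A + B| ≥ min(p, |A| + |B| - 1) for A, B nonempty in Z/pZ.
|A| = 2, |B| = 2, p = 5.
CD lower bound = min(5, 2 + 2 - 1) = min(5, 3) = 3.
Compute A + B mod 5 directly:
a = 1: 1+0=1, 1+4=0
a = 2: 2+0=2, 2+4=1
A + B = {0, 1, 2}, so |A + B| = 3.
Verify: 3 ≥ 3? Yes ✓.

CD lower bound = 3, actual |A + B| = 3.


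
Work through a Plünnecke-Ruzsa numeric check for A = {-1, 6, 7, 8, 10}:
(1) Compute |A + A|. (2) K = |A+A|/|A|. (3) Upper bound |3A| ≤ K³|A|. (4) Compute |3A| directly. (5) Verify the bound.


|A| = 5.
Step 1: Compute A + A by enumerating all 25 pairs.
A + A = {-2, 5, 6, 7, 9, 12, 13, 14, 15, 16, 17, 18, 20}, so |A + A| = 13.
Step 2: Doubling constant K = |A + A|/|A| = 13/5 = 13/5 ≈ 2.6000.
Step 3: Plünnecke-Ruzsa gives |3A| ≤ K³·|A| = (2.6000)³ · 5 ≈ 87.8800.
Step 4: Compute 3A = A + A + A directly by enumerating all triples (a,b,c) ∈ A³; |3A| = 24.
Step 5: Check 24 ≤ 87.8800? Yes ✓.

K = 13/5, Plünnecke-Ruzsa bound K³|A| ≈ 87.8800, |3A| = 24, inequality holds.


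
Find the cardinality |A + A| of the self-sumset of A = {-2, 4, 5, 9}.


A + A = {a + a' : a, a' ∈ A}; |A| = 4.
General bounds: 2|A| - 1 ≤ |A + A| ≤ |A|(|A|+1)/2, i.e. 7 ≤ |A + A| ≤ 10.
Lower bound 2|A|-1 is attained iff A is an arithmetic progression.
Enumerate sums a + a' for a ≤ a' (symmetric, so this suffices):
a = -2: -2+-2=-4, -2+4=2, -2+5=3, -2+9=7
a = 4: 4+4=8, 4+5=9, 4+9=13
a = 5: 5+5=10, 5+9=14
a = 9: 9+9=18
Distinct sums: {-4, 2, 3, 7, 8, 9, 10, 13, 14, 18}
|A + A| = 10

|A + A| = 10


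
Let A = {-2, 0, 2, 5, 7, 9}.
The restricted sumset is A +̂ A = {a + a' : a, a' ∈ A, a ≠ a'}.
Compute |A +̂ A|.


Restricted sumset: A +̂ A = {a + a' : a ∈ A, a' ∈ A, a ≠ a'}.
Equivalently, take A + A and drop any sum 2a that is achievable ONLY as a + a for a ∈ A (i.e. sums representable only with equal summands).
Enumerate pairs (a, a') with a < a' (symmetric, so each unordered pair gives one sum; this covers all a ≠ a'):
  -2 + 0 = -2
  -2 + 2 = 0
  -2 + 5 = 3
  -2 + 7 = 5
  -2 + 9 = 7
  0 + 2 = 2
  0 + 5 = 5
  0 + 7 = 7
  0 + 9 = 9
  2 + 5 = 7
  2 + 7 = 9
  2 + 9 = 11
  5 + 7 = 12
  5 + 9 = 14
  7 + 9 = 16
Collected distinct sums: {-2, 0, 2, 3, 5, 7, 9, 11, 12, 14, 16}
|A +̂ A| = 11
(Reference bound: |A +̂ A| ≥ 2|A| - 3 for |A| ≥ 2, with |A| = 6 giving ≥ 9.)

|A +̂ A| = 11


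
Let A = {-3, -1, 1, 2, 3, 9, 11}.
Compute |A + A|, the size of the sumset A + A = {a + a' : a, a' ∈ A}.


A + A = {a + a' : a, a' ∈ A}; |A| = 7.
General bounds: 2|A| - 1 ≤ |A + A| ≤ |A|(|A|+1)/2, i.e. 13 ≤ |A + A| ≤ 28.
Lower bound 2|A|-1 is attained iff A is an arithmetic progression.
Enumerate sums a + a' for a ≤ a' (symmetric, so this suffices):
a = -3: -3+-3=-6, -3+-1=-4, -3+1=-2, -3+2=-1, -3+3=0, -3+9=6, -3+11=8
a = -1: -1+-1=-2, -1+1=0, -1+2=1, -1+3=2, -1+9=8, -1+11=10
a = 1: 1+1=2, 1+2=3, 1+3=4, 1+9=10, 1+11=12
a = 2: 2+2=4, 2+3=5, 2+9=11, 2+11=13
a = 3: 3+3=6, 3+9=12, 3+11=14
a = 9: 9+9=18, 9+11=20
a = 11: 11+11=22
Distinct sums: {-6, -4, -2, -1, 0, 1, 2, 3, 4, 5, 6, 8, 10, 11, 12, 13, 14, 18, 20, 22}
|A + A| = 20

|A + A| = 20


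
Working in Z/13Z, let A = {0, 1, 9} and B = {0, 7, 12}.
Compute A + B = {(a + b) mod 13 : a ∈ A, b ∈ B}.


Work in Z/13Z: reduce every sum a + b modulo 13.
Enumerate all 9 pairs:
a = 0: 0+0=0, 0+7=7, 0+12=12
a = 1: 1+0=1, 1+7=8, 1+12=0
a = 9: 9+0=9, 9+7=3, 9+12=8
Distinct residues collected: {0, 1, 3, 7, 8, 9, 12}
|A + B| = 7 (out of 13 total residues).

A + B = {0, 1, 3, 7, 8, 9, 12}


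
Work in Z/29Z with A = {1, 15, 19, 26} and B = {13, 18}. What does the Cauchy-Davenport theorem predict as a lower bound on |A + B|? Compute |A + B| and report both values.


Cauchy-Davenport: |A + B| ≥ min(p, |A| + |B| - 1) for A, B nonempty in Z/pZ.
|A| = 4, |B| = 2, p = 29.
CD lower bound = min(29, 4 + 2 - 1) = min(29, 5) = 5.
Compute A + B mod 29 directly:
a = 1: 1+13=14, 1+18=19
a = 15: 15+13=28, 15+18=4
a = 19: 19+13=3, 19+18=8
a = 26: 26+13=10, 26+18=15
A + B = {3, 4, 8, 10, 14, 15, 19, 28}, so |A + B| = 8.
Verify: 8 ≥ 5? Yes ✓.

CD lower bound = 5, actual |A + B| = 8.


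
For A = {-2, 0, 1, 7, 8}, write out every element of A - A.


A - A = {a - a' : a, a' ∈ A}.
Compute a - a' for each ordered pair (a, a'):
a = -2: -2--2=0, -2-0=-2, -2-1=-3, -2-7=-9, -2-8=-10
a = 0: 0--2=2, 0-0=0, 0-1=-1, 0-7=-7, 0-8=-8
a = 1: 1--2=3, 1-0=1, 1-1=0, 1-7=-6, 1-8=-7
a = 7: 7--2=9, 7-0=7, 7-1=6, 7-7=0, 7-8=-1
a = 8: 8--2=10, 8-0=8, 8-1=7, 8-7=1, 8-8=0
Collecting distinct values (and noting 0 appears from a-a):
A - A = {-10, -9, -8, -7, -6, -3, -2, -1, 0, 1, 2, 3, 6, 7, 8, 9, 10}
|A - A| = 17

A - A = {-10, -9, -8, -7, -6, -3, -2, -1, 0, 1, 2, 3, 6, 7, 8, 9, 10}


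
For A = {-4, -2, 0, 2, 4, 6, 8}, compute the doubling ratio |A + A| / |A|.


|A| = 7.
Compute A + A by enumerating all 49 pairs.
A + A = {-8, -6, -4, -2, 0, 2, 4, 6, 8, 10, 12, 14, 16}, so |A + A| = 13.
K = |A + A| / |A| = 13/7 (already in lowest terms) ≈ 1.8571.
Reference: AP of size 7 gives K = 13/7 ≈ 1.8571; a fully generic set of size 7 gives K ≈ 4.0000.

|A| = 7, |A + A| = 13, K = 13/7.


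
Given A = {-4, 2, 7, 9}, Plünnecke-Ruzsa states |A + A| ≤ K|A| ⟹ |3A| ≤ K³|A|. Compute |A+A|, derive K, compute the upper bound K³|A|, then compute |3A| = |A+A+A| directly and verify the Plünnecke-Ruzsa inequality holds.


|A| = 4.
Step 1: Compute A + A by enumerating all 16 pairs.
A + A = {-8, -2, 3, 4, 5, 9, 11, 14, 16, 18}, so |A + A| = 10.
Step 2: Doubling constant K = |A + A|/|A| = 10/4 = 10/4 ≈ 2.5000.
Step 3: Plünnecke-Ruzsa gives |3A| ≤ K³·|A| = (2.5000)³ · 4 ≈ 62.5000.
Step 4: Compute 3A = A + A + A directly by enumerating all triples (a,b,c) ∈ A³; |3A| = 20.
Step 5: Check 20 ≤ 62.5000? Yes ✓.

K = 10/4, Plünnecke-Ruzsa bound K³|A| ≈ 62.5000, |3A| = 20, inequality holds.


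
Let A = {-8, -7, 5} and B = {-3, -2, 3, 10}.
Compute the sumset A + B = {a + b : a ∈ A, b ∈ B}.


A + B = {a + b : a ∈ A, b ∈ B}.
Enumerate all |A|·|B| = 3·4 = 12 pairs (a, b) and collect distinct sums.
a = -8: -8+-3=-11, -8+-2=-10, -8+3=-5, -8+10=2
a = -7: -7+-3=-10, -7+-2=-9, -7+3=-4, -7+10=3
a = 5: 5+-3=2, 5+-2=3, 5+3=8, 5+10=15
Collecting distinct sums: A + B = {-11, -10, -9, -5, -4, 2, 3, 8, 15}
|A + B| = 9

A + B = {-11, -10, -9, -5, -4, 2, 3, 8, 15}


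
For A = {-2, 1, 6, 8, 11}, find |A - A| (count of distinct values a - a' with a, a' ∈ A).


A - A = {a - a' : a, a' ∈ A}; |A| = 5.
Bounds: 2|A|-1 ≤ |A - A| ≤ |A|² - |A| + 1, i.e. 9 ≤ |A - A| ≤ 21.
Note: 0 ∈ A - A always (from a - a). The set is symmetric: if d ∈ A - A then -d ∈ A - A.
Enumerate nonzero differences d = a - a' with a > a' (then include -d):
Positive differences: {2, 3, 5, 7, 8, 10, 13}
Full difference set: {0} ∪ (positive diffs) ∪ (negative diffs).
|A - A| = 1 + 2·7 = 15 (matches direct enumeration: 15).

|A - A| = 15
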